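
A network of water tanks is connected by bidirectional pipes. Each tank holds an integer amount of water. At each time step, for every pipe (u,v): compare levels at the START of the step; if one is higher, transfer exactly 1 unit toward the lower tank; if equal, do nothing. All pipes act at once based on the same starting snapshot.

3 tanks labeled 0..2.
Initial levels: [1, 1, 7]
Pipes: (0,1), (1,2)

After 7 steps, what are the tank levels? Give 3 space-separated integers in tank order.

Answer: 3 3 3

Derivation:
Step 1: flows [0=1,2->1] -> levels [1 2 6]
Step 2: flows [1->0,2->1] -> levels [2 2 5]
Step 3: flows [0=1,2->1] -> levels [2 3 4]
Step 4: flows [1->0,2->1] -> levels [3 3 3]
Step 5: flows [0=1,1=2] -> levels [3 3 3]
  -> stable; steps 6..7 unchanged -> [3 3 3]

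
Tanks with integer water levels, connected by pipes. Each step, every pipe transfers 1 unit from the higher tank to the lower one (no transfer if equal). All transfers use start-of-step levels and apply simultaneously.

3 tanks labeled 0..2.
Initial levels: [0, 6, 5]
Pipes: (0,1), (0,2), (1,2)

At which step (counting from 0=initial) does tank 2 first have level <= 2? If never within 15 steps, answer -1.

Step 1: flows [1->0,2->0,1->2] -> levels [2 4 5]
Step 2: flows [1->0,2->0,2->1] -> levels [4 4 3]
Step 3: flows [0=1,0->2,1->2] -> levels [3 3 5]
Step 4: flows [0=1,2->0,2->1] -> levels [4 4 3]
  -> period-2 cycle (repeats step 2); tank 2 never drops to <=2
Tank 2 never reaches <=2 within 15 steps

Answer: -1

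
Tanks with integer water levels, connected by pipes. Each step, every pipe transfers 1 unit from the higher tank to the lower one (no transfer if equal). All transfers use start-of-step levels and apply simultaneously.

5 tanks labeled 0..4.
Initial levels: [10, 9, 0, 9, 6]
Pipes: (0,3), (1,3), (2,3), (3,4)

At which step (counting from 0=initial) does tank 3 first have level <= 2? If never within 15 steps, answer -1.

Step 1: flows [0->3,1=3,3->2,3->4] -> levels [9 9 1 8 7]
Step 2: flows [0->3,1->3,3->2,3->4] -> levels [8 8 2 8 8]
Step 3: flows [0=3,1=3,3->2,3=4] -> levels [8 8 3 7 8]
Step 4: flows [0->3,1->3,3->2,4->3] -> levels [7 7 4 9 7]
Step 5: flows [3->0,3->1,3->2,3->4] -> levels [8 8 5 5 8]
Step 6: flows [0->3,1->3,2=3,4->3] -> levels [7 7 5 8 7]
Step 7: flows [3->0,3->1,3->2,3->4] -> levels [8 8 6 4 8]
Step 8: flows [0->3,1->3,2->3,4->3] -> levels [7 7 5 8 7]
  -> period-2 cycle (repeats step 6); tank 3 never drops to <=2
Tank 3 never reaches <=2 within 15 steps

Answer: -1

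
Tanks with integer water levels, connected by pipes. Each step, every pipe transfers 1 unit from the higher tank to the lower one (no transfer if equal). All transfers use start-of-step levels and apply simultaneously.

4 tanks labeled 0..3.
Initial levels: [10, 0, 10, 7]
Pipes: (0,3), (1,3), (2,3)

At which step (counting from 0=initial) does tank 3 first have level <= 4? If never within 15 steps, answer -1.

Answer: -1

Derivation:
Step 1: flows [0->3,3->1,2->3] -> levels [9 1 9 8]
Step 2: flows [0->3,3->1,2->3] -> levels [8 2 8 9]
Step 3: flows [3->0,3->1,3->2] -> levels [9 3 9 6]
Step 4: flows [0->3,3->1,2->3] -> levels [8 4 8 7]
Step 5: flows [0->3,3->1,2->3] -> levels [7 5 7 8]
Step 6: flows [3->0,3->1,3->2] -> levels [8 6 8 5]
Step 7: flows [0->3,1->3,2->3] -> levels [7 5 7 8]
  -> period-2 cycle (repeats step 5); tank 3 never drops to <=4
Tank 3 never reaches <=4 within 15 steps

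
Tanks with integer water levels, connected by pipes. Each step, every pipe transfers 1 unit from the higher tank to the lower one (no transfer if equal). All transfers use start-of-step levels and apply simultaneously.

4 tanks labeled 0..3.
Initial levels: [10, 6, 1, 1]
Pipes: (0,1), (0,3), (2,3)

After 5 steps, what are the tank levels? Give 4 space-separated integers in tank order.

Step 1: flows [0->1,0->3,2=3] -> levels [8 7 1 2]
Step 2: flows [0->1,0->3,3->2] -> levels [6 8 2 2]
Step 3: flows [1->0,0->3,2=3] -> levels [6 7 2 3]
Step 4: flows [1->0,0->3,3->2] -> levels [6 6 3 3]
Step 5: flows [0=1,0->3,2=3] -> levels [5 6 3 4]

Answer: 5 6 3 4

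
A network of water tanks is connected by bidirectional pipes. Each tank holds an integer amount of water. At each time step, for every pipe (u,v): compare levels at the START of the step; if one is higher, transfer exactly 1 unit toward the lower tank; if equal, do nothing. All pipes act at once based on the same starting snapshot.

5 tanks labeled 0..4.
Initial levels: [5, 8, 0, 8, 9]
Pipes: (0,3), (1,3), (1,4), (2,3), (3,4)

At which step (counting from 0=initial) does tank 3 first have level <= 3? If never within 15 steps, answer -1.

Answer: -1

Derivation:
Step 1: flows [3->0,1=3,4->1,3->2,4->3] -> levels [6 9 1 7 7]
Step 2: flows [3->0,1->3,1->4,3->2,3=4] -> levels [7 7 2 6 8]
Step 3: flows [0->3,1->3,4->1,3->2,4->3] -> levels [6 7 3 8 6]
Step 4: flows [3->0,3->1,1->4,3->2,3->4] -> levels [7 7 4 4 8]
Step 5: flows [0->3,1->3,4->1,2=3,4->3] -> levels [6 7 4 7 6]
Step 6: flows [3->0,1=3,1->4,3->2,3->4] -> levels [7 6 5 4 8]
Step 7: flows [0->3,1->3,4->1,2->3,4->3] -> levels [6 6 4 8 6]
Step 8: flows [3->0,3->1,1=4,3->2,3->4] -> levels [7 7 5 4 7]
Step 9: flows [0->3,1->3,1=4,2->3,4->3] -> levels [6 6 4 8 6]
  -> period-2 cycle (repeats step 7); tank 3 never drops to <=3
Tank 3 never reaches <=3 within 15 steps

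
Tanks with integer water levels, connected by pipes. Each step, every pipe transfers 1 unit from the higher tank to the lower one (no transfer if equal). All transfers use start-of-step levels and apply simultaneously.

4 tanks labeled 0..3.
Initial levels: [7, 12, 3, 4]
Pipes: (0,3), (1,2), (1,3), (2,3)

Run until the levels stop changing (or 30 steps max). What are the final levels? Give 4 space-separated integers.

Answer: 6 6 6 8

Derivation:
Step 1: flows [0->3,1->2,1->3,3->2] -> levels [6 10 5 5]
Step 2: flows [0->3,1->2,1->3,2=3] -> levels [5 8 6 7]
Step 3: flows [3->0,1->2,1->3,3->2] -> levels [6 6 8 6]
Step 4: flows [0=3,2->1,1=3,2->3] -> levels [6 7 6 7]
Step 5: flows [3->0,1->2,1=3,3->2] -> levels [7 6 8 5]
Step 6: flows [0->3,2->1,1->3,2->3] -> levels [6 6 6 8]
Step 7: flows [3->0,1=2,3->1,3->2] -> levels [7 7 7 5]
Step 8: flows [0->3,1=2,1->3,2->3] -> levels [6 6 6 8]
  -> period-2 cycle: step 8 state = step 6 state; never stabilizes
  -> state at step 30: (30-6) mod 2 = 0, same as step 6 -> [6 6 6 8]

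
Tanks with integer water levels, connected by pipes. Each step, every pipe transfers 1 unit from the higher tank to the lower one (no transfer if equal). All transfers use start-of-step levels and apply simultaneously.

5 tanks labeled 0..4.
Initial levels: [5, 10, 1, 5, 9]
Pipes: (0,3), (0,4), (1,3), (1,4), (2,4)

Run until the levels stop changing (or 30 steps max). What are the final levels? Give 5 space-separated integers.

Step 1: flows [0=3,4->0,1->3,1->4,4->2] -> levels [6 8 2 6 8]
Step 2: flows [0=3,4->0,1->3,1=4,4->2] -> levels [7 7 3 7 6]
Step 3: flows [0=3,0->4,1=3,1->4,4->2] -> levels [6 6 4 7 7]
Step 4: flows [3->0,4->0,3->1,4->1,4->2] -> levels [8 8 5 5 4]
Step 5: flows [0->3,0->4,1->3,1->4,2->4] -> levels [6 6 4 7 7]
  -> period-2 cycle: step 5 state = step 3 state; never stabilizes
  -> state at step 30: (30-3) mod 2 = 1, same as step 4 -> [8 8 5 5 4]

Answer: 8 8 5 5 4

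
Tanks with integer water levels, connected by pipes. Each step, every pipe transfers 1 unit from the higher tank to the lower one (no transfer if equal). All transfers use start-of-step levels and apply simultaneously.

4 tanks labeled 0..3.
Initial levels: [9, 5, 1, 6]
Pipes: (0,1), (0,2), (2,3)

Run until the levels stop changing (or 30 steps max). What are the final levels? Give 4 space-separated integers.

Step 1: flows [0->1,0->2,3->2] -> levels [7 6 3 5]
Step 2: flows [0->1,0->2,3->2] -> levels [5 7 5 4]
Step 3: flows [1->0,0=2,2->3] -> levels [6 6 4 5]
Step 4: flows [0=1,0->2,3->2] -> levels [5 6 6 4]
Step 5: flows [1->0,2->0,2->3] -> levels [7 5 4 5]
Step 6: flows [0->1,0->2,3->2] -> levels [5 6 6 4]
  -> period-2 cycle: step 6 state = step 4 state; never stabilizes
  -> state at step 30: (30-4) mod 2 = 0, same as step 4 -> [5 6 6 4]

Answer: 5 6 6 4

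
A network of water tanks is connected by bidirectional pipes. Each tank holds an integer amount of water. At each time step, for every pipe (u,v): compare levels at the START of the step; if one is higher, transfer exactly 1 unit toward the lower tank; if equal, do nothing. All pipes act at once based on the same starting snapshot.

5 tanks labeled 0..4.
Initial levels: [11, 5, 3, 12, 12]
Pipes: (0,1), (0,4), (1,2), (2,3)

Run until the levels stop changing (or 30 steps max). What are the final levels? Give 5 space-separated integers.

Step 1: flows [0->1,4->0,1->2,3->2] -> levels [11 5 5 11 11]
Step 2: flows [0->1,0=4,1=2,3->2] -> levels [10 6 6 10 11]
Step 3: flows [0->1,4->0,1=2,3->2] -> levels [10 7 7 9 10]
Step 4: flows [0->1,0=4,1=2,3->2] -> levels [9 8 8 8 10]
Step 5: flows [0->1,4->0,1=2,2=3] -> levels [9 9 8 8 9]
Step 6: flows [0=1,0=4,1->2,2=3] -> levels [9 8 9 8 9]
Step 7: flows [0->1,0=4,2->1,2->3] -> levels [8 10 7 9 9]
Step 8: flows [1->0,4->0,1->2,3->2] -> levels [10 8 9 8 8]
Step 9: flows [0->1,0->4,2->1,2->3] -> levels [8 10 7 9 9]
  -> period-2 cycle: step 9 state = step 7 state; never stabilizes
  -> state at step 30: (30-7) mod 2 = 1, same as step 8 -> [10 8 9 8 8]

Answer: 10 8 9 8 8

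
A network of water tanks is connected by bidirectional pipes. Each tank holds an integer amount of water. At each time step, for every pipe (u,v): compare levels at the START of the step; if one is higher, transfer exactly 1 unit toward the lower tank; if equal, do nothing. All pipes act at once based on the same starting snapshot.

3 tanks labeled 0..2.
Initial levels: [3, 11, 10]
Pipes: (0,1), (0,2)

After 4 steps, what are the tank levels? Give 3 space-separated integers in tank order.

Step 1: flows [1->0,2->0] -> levels [5 10 9]
Step 2: flows [1->0,2->0] -> levels [7 9 8]
Step 3: flows [1->0,2->0] -> levels [9 8 7]
Step 4: flows [0->1,0->2] -> levels [7 9 8]

Answer: 7 9 8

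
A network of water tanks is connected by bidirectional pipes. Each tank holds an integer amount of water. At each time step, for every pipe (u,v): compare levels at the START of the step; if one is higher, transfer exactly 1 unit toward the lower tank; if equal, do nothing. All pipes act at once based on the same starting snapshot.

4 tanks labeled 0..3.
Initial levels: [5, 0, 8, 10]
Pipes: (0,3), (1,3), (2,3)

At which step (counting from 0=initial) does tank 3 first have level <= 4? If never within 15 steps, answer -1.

Answer: -1

Derivation:
Step 1: flows [3->0,3->1,3->2] -> levels [6 1 9 7]
Step 2: flows [3->0,3->1,2->3] -> levels [7 2 8 6]
Step 3: flows [0->3,3->1,2->3] -> levels [6 3 7 7]
Step 4: flows [3->0,3->1,2=3] -> levels [7 4 7 5]
Step 5: flows [0->3,3->1,2->3] -> levels [6 5 6 6]
Step 6: flows [0=3,3->1,2=3] -> levels [6 6 6 5]
Step 7: flows [0->3,1->3,2->3] -> levels [5 5 5 8]
Step 8: flows [3->0,3->1,3->2] -> levels [6 6 6 5]
  -> period-2 cycle (repeats step 6); tank 3 never drops to <=4
Tank 3 never reaches <=4 within 15 steps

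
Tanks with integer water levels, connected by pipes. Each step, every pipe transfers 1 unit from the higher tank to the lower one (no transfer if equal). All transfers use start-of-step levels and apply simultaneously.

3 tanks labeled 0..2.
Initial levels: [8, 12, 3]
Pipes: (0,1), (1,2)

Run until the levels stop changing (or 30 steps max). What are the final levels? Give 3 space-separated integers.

Step 1: flows [1->0,1->2] -> levels [9 10 4]
Step 2: flows [1->0,1->2] -> levels [10 8 5]
Step 3: flows [0->1,1->2] -> levels [9 8 6]
Step 4: flows [0->1,1->2] -> levels [8 8 7]
Step 5: flows [0=1,1->2] -> levels [8 7 8]
Step 6: flows [0->1,2->1] -> levels [7 9 7]
Step 7: flows [1->0,1->2] -> levels [8 7 8]
  -> period-2 cycle: step 7 state = step 5 state; never stabilizes
  -> state at step 30: (30-5) mod 2 = 1, same as step 6 -> [7 9 7]

Answer: 7 9 7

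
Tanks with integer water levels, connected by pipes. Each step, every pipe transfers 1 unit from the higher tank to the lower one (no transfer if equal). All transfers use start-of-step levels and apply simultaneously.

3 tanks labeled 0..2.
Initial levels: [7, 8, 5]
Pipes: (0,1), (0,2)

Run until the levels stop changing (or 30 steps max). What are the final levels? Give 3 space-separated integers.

Step 1: flows [1->0,0->2] -> levels [7 7 6]
Step 2: flows [0=1,0->2] -> levels [6 7 7]
Step 3: flows [1->0,2->0] -> levels [8 6 6]
Step 4: flows [0->1,0->2] -> levels [6 7 7]
  -> period-2 cycle: step 4 state = step 2 state; never stabilizes
  -> state at step 30: (30-2) mod 2 = 0, same as step 2 -> [6 7 7]

Answer: 6 7 7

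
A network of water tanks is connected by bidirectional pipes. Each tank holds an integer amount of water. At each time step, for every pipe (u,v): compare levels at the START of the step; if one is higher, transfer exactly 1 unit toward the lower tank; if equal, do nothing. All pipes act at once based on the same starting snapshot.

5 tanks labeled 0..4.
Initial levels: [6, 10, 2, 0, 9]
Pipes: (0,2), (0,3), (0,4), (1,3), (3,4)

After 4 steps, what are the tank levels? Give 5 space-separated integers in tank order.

Step 1: flows [0->2,0->3,4->0,1->3,4->3] -> levels [5 9 3 3 7]
Step 2: flows [0->2,0->3,4->0,1->3,4->3] -> levels [4 8 4 6 5]
Step 3: flows [0=2,3->0,4->0,1->3,3->4] -> levels [6 7 4 5 5]
Step 4: flows [0->2,0->3,0->4,1->3,3=4] -> levels [3 6 5 7 6]

Answer: 3 6 5 7 6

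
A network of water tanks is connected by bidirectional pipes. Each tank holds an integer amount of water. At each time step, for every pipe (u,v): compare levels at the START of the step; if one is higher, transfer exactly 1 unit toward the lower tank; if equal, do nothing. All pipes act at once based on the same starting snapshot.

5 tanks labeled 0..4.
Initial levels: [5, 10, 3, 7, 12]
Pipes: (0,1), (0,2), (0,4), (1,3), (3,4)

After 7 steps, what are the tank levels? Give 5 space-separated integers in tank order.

Step 1: flows [1->0,0->2,4->0,1->3,4->3] -> levels [6 8 4 9 10]
Step 2: flows [1->0,0->2,4->0,3->1,4->3] -> levels [7 8 5 9 8]
Step 3: flows [1->0,0->2,4->0,3->1,3->4] -> levels [8 8 6 7 8]
Step 4: flows [0=1,0->2,0=4,1->3,4->3] -> levels [7 7 7 9 7]
Step 5: flows [0=1,0=2,0=4,3->1,3->4] -> levels [7 8 7 7 8]
Step 6: flows [1->0,0=2,4->0,1->3,4->3] -> levels [9 6 7 9 6]
Step 7: flows [0->1,0->2,0->4,3->1,3->4] -> levels [6 8 8 7 8]

Answer: 6 8 8 7 8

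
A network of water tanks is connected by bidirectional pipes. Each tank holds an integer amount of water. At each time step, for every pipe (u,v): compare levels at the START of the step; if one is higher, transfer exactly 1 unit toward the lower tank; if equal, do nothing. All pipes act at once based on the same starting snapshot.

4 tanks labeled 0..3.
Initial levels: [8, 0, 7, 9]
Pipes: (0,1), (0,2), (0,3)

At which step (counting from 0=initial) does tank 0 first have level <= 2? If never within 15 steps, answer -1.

Answer: -1

Derivation:
Step 1: flows [0->1,0->2,3->0] -> levels [7 1 8 8]
Step 2: flows [0->1,2->0,3->0] -> levels [8 2 7 7]
Step 3: flows [0->1,0->2,0->3] -> levels [5 3 8 8]
Step 4: flows [0->1,2->0,3->0] -> levels [6 4 7 7]
Step 5: flows [0->1,2->0,3->0] -> levels [7 5 6 6]
Step 6: flows [0->1,0->2,0->3] -> levels [4 6 7 7]
Step 7: flows [1->0,2->0,3->0] -> levels [7 5 6 6]
  -> period-2 cycle (repeats step 5); tank 0 never drops to <=2
Tank 0 never reaches <=2 within 15 steps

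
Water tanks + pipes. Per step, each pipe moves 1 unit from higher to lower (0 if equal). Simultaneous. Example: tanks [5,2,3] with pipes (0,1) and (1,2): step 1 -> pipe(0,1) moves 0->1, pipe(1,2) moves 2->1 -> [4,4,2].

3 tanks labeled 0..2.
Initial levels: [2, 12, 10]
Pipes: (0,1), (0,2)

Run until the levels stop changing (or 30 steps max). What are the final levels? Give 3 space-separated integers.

Step 1: flows [1->0,2->0] -> levels [4 11 9]
Step 2: flows [1->0,2->0] -> levels [6 10 8]
Step 3: flows [1->0,2->0] -> levels [8 9 7]
Step 4: flows [1->0,0->2] -> levels [8 8 8]
Step 5: flows [0=1,0=2] -> levels [8 8 8]
  -> stable (no change)

Answer: 8 8 8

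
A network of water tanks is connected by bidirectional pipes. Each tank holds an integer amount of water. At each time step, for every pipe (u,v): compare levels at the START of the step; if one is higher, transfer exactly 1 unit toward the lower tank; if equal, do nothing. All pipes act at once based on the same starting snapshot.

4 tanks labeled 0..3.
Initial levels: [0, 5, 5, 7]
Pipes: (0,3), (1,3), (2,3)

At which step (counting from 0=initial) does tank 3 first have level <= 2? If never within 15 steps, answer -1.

Answer: 5

Derivation:
Step 1: flows [3->0,3->1,3->2] -> levels [1 6 6 4]
Step 2: flows [3->0,1->3,2->3] -> levels [2 5 5 5]
Step 3: flows [3->0,1=3,2=3] -> levels [3 5 5 4]
Step 4: flows [3->0,1->3,2->3] -> levels [4 4 4 5]
Step 5: flows [3->0,3->1,3->2] -> levels [5 5 5 2]
Tank 3 first reaches <=2 at step 5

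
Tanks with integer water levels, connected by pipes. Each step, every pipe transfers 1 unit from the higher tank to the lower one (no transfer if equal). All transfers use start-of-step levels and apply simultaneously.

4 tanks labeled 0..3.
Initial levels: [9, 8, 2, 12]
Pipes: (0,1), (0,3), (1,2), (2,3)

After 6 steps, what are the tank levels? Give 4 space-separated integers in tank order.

Answer: 9 7 8 7

Derivation:
Step 1: flows [0->1,3->0,1->2,3->2] -> levels [9 8 4 10]
Step 2: flows [0->1,3->0,1->2,3->2] -> levels [9 8 6 8]
Step 3: flows [0->1,0->3,1->2,3->2] -> levels [7 8 8 8]
Step 4: flows [1->0,3->0,1=2,2=3] -> levels [9 7 8 7]
Step 5: flows [0->1,0->3,2->1,2->3] -> levels [7 9 6 9]
Step 6: flows [1->0,3->0,1->2,3->2] -> levels [9 7 8 7]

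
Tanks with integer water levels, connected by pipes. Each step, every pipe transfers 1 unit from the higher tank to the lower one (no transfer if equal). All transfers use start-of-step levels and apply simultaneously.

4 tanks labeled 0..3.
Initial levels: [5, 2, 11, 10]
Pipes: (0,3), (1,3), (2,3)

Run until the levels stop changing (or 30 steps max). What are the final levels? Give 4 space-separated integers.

Answer: 7 6 7 8

Derivation:
Step 1: flows [3->0,3->1,2->3] -> levels [6 3 10 9]
Step 2: flows [3->0,3->1,2->3] -> levels [7 4 9 8]
Step 3: flows [3->0,3->1,2->3] -> levels [8 5 8 7]
Step 4: flows [0->3,3->1,2->3] -> levels [7 6 7 8]
Step 5: flows [3->0,3->1,3->2] -> levels [8 7 8 5]
Step 6: flows [0->3,1->3,2->3] -> levels [7 6 7 8]
  -> period-2 cycle: step 6 state = step 4 state; never stabilizes
  -> state at step 30: (30-4) mod 2 = 0, same as step 4 -> [7 6 7 8]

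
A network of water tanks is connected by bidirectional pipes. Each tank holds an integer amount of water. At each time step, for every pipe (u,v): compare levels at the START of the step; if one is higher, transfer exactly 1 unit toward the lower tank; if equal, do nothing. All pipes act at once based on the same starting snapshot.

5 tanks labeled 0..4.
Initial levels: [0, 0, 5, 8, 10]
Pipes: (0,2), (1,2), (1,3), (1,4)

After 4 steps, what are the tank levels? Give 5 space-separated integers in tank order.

Step 1: flows [2->0,2->1,3->1,4->1] -> levels [1 3 3 7 9]
Step 2: flows [2->0,1=2,3->1,4->1] -> levels [2 5 2 6 8]
Step 3: flows [0=2,1->2,3->1,4->1] -> levels [2 6 3 5 7]
Step 4: flows [2->0,1->2,1->3,4->1] -> levels [3 5 3 6 6]

Answer: 3 5 3 6 6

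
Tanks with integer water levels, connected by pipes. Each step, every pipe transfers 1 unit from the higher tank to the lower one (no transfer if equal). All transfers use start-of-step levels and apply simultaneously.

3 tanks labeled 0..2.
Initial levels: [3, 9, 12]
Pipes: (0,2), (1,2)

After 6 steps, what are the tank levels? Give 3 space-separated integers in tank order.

Step 1: flows [2->0,2->1] -> levels [4 10 10]
Step 2: flows [2->0,1=2] -> levels [5 10 9]
Step 3: flows [2->0,1->2] -> levels [6 9 9]
Step 4: flows [2->0,1=2] -> levels [7 9 8]
Step 5: flows [2->0,1->2] -> levels [8 8 8]
Step 6: flows [0=2,1=2] -> levels [8 8 8]

Answer: 8 8 8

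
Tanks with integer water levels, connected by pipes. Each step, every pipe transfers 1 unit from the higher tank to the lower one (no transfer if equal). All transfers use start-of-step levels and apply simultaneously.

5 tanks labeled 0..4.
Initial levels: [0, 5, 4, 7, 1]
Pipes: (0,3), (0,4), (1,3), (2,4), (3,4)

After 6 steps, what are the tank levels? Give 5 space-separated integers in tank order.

Answer: 3 5 2 2 5

Derivation:
Step 1: flows [3->0,4->0,3->1,2->4,3->4] -> levels [2 6 3 4 2]
Step 2: flows [3->0,0=4,1->3,2->4,3->4] -> levels [3 5 2 3 4]
Step 3: flows [0=3,4->0,1->3,4->2,4->3] -> levels [4 4 3 5 1]
Step 4: flows [3->0,0->4,3->1,2->4,3->4] -> levels [4 5 2 2 4]
Step 5: flows [0->3,0=4,1->3,4->2,4->3] -> levels [3 4 3 5 2]
Step 6: flows [3->0,0->4,3->1,2->4,3->4] -> levels [3 5 2 2 5]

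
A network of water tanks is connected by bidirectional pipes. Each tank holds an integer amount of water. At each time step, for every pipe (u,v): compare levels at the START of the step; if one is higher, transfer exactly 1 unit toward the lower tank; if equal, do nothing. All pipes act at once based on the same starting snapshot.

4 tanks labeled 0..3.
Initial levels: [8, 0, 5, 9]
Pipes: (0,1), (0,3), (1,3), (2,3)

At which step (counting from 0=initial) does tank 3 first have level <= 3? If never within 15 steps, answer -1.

Answer: -1

Derivation:
Step 1: flows [0->1,3->0,3->1,3->2] -> levels [8 2 6 6]
Step 2: flows [0->1,0->3,3->1,2=3] -> levels [6 4 6 6]
Step 3: flows [0->1,0=3,3->1,2=3] -> levels [5 6 6 5]
Step 4: flows [1->0,0=3,1->3,2->3] -> levels [6 4 5 7]
Step 5: flows [0->1,3->0,3->1,3->2] -> levels [6 6 6 4]
Step 6: flows [0=1,0->3,1->3,2->3] -> levels [5 5 5 7]
Step 7: flows [0=1,3->0,3->1,3->2] -> levels [6 6 6 4]
  -> period-2 cycle (repeats step 5); tank 3 never drops to <=3
Tank 3 never reaches <=3 within 15 steps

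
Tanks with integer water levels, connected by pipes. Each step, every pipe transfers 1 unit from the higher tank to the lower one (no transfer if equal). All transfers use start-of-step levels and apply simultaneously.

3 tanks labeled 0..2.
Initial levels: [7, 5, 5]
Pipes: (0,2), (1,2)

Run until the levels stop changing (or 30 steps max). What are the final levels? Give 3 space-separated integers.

Step 1: flows [0->2,1=2] -> levels [6 5 6]
Step 2: flows [0=2,2->1] -> levels [6 6 5]
Step 3: flows [0->2,1->2] -> levels [5 5 7]
Step 4: flows [2->0,2->1] -> levels [6 6 5]
  -> period-2 cycle: step 4 state = step 2 state; never stabilizes
  -> state at step 30: (30-2) mod 2 = 0, same as step 2 -> [6 6 5]

Answer: 6 6 5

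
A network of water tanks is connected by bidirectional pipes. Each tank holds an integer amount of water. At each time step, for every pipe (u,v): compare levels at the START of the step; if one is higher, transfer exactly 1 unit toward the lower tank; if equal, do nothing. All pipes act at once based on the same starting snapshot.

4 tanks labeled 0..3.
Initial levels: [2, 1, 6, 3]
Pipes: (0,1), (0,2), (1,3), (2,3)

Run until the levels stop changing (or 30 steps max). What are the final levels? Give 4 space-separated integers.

Answer: 4 2 2 4

Derivation:
Step 1: flows [0->1,2->0,3->1,2->3] -> levels [2 3 4 3]
Step 2: flows [1->0,2->0,1=3,2->3] -> levels [4 2 2 4]
Step 3: flows [0->1,0->2,3->1,3->2] -> levels [2 4 4 2]
Step 4: flows [1->0,2->0,1->3,2->3] -> levels [4 2 2 4]
  -> period-2 cycle: step 4 state = step 2 state; never stabilizes
  -> state at step 30: (30-2) mod 2 = 0, same as step 2 -> [4 2 2 4]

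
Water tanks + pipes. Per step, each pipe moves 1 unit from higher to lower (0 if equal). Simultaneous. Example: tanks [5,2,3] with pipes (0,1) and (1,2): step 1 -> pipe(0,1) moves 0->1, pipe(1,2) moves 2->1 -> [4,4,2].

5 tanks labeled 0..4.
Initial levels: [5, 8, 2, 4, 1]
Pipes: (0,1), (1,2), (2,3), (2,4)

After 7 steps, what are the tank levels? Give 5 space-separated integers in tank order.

Step 1: flows [1->0,1->2,3->2,2->4] -> levels [6 6 3 3 2]
Step 2: flows [0=1,1->2,2=3,2->4] -> levels [6 5 3 3 3]
Step 3: flows [0->1,1->2,2=3,2=4] -> levels [5 5 4 3 3]
Step 4: flows [0=1,1->2,2->3,2->4] -> levels [5 4 3 4 4]
Step 5: flows [0->1,1->2,3->2,4->2] -> levels [4 4 6 3 3]
Step 6: flows [0=1,2->1,2->3,2->4] -> levels [4 5 3 4 4]
Step 7: flows [1->0,1->2,3->2,4->2] -> levels [5 3 6 3 3]

Answer: 5 3 6 3 3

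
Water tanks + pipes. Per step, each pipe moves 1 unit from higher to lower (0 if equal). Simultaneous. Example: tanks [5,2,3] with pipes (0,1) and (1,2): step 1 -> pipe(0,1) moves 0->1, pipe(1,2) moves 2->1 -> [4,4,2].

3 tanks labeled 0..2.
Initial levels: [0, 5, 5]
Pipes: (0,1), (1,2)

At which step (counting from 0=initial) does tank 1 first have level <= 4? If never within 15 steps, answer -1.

Step 1: flows [1->0,1=2] -> levels [1 4 5]
Tank 1 first reaches <=4 at step 1

Answer: 1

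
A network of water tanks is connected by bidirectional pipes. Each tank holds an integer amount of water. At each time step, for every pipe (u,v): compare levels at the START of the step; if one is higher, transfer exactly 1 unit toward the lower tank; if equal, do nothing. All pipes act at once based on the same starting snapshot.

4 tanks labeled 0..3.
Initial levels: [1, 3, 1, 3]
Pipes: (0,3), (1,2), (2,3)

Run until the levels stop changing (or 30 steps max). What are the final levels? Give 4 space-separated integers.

Step 1: flows [3->0,1->2,3->2] -> levels [2 2 3 1]
Step 2: flows [0->3,2->1,2->3] -> levels [1 3 1 3]
  -> period-2 cycle: step 2 state = step 0 state; never stabilizes
  -> state at step 30: (30-0) mod 2 = 0, same as step 0 -> [1 3 1 3]

Answer: 1 3 1 3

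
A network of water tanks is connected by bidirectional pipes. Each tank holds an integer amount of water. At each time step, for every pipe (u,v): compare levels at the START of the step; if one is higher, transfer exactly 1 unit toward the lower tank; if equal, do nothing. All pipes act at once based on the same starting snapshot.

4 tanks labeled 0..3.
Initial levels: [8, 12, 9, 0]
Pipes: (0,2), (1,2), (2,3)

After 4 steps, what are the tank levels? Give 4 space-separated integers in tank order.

Answer: 8 8 9 4

Derivation:
Step 1: flows [2->0,1->2,2->3] -> levels [9 11 8 1]
Step 2: flows [0->2,1->2,2->3] -> levels [8 10 9 2]
Step 3: flows [2->0,1->2,2->3] -> levels [9 9 8 3]
Step 4: flows [0->2,1->2,2->3] -> levels [8 8 9 4]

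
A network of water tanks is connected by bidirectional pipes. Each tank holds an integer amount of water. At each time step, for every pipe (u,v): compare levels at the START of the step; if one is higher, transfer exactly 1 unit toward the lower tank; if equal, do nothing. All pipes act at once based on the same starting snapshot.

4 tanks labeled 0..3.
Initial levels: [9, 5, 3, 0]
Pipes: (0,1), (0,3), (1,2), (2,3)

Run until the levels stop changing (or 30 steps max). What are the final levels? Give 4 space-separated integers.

Answer: 4 5 3 5

Derivation:
Step 1: flows [0->1,0->3,1->2,2->3] -> levels [7 5 3 2]
Step 2: flows [0->1,0->3,1->2,2->3] -> levels [5 5 3 4]
Step 3: flows [0=1,0->3,1->2,3->2] -> levels [4 4 5 4]
Step 4: flows [0=1,0=3,2->1,2->3] -> levels [4 5 3 5]
Step 5: flows [1->0,3->0,1->2,3->2] -> levels [6 3 5 3]
Step 6: flows [0->1,0->3,2->1,2->3] -> levels [4 5 3 5]
  -> period-2 cycle: step 6 state = step 4 state; never stabilizes
  -> state at step 30: (30-4) mod 2 = 0, same as step 4 -> [4 5 3 5]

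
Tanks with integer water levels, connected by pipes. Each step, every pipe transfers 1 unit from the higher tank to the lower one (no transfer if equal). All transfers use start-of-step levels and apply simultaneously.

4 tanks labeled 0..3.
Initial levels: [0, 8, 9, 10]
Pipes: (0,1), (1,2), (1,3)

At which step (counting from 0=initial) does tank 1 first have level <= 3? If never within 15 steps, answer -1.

Step 1: flows [1->0,2->1,3->1] -> levels [1 9 8 9]
Step 2: flows [1->0,1->2,1=3] -> levels [2 7 9 9]
Step 3: flows [1->0,2->1,3->1] -> levels [3 8 8 8]
Step 4: flows [1->0,1=2,1=3] -> levels [4 7 8 8]
Step 5: flows [1->0,2->1,3->1] -> levels [5 8 7 7]
Step 6: flows [1->0,1->2,1->3] -> levels [6 5 8 8]
Step 7: flows [0->1,2->1,3->1] -> levels [5 8 7 7]
  -> period-2 cycle (repeats step 5); tank 1 never drops to <=3
Tank 1 never reaches <=3 within 15 steps

Answer: -1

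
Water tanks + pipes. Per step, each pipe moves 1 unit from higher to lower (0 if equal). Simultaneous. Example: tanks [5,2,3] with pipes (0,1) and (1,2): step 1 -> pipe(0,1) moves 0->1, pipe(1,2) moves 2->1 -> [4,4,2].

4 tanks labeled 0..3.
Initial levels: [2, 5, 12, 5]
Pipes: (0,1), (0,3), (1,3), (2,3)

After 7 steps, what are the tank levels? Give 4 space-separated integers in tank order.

Step 1: flows [1->0,3->0,1=3,2->3] -> levels [4 4 11 5]
Step 2: flows [0=1,3->0,3->1,2->3] -> levels [5 5 10 4]
Step 3: flows [0=1,0->3,1->3,2->3] -> levels [4 4 9 7]
Step 4: flows [0=1,3->0,3->1,2->3] -> levels [5 5 8 6]
Step 5: flows [0=1,3->0,3->1,2->3] -> levels [6 6 7 5]
Step 6: flows [0=1,0->3,1->3,2->3] -> levels [5 5 6 8]
Step 7: flows [0=1,3->0,3->1,3->2] -> levels [6 6 7 5]

Answer: 6 6 7 5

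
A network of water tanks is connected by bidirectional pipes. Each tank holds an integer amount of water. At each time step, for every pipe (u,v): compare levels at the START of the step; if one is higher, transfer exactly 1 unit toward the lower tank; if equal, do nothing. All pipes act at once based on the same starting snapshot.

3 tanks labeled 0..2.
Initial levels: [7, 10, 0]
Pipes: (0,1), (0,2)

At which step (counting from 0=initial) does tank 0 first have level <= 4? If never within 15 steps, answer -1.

Step 1: flows [1->0,0->2] -> levels [7 9 1]
Step 2: flows [1->0,0->2] -> levels [7 8 2]
Step 3: flows [1->0,0->2] -> levels [7 7 3]
Step 4: flows [0=1,0->2] -> levels [6 7 4]
Step 5: flows [1->0,0->2] -> levels [6 6 5]
Step 6: flows [0=1,0->2] -> levels [5 6 6]
Step 7: flows [1->0,2->0] -> levels [7 5 5]
Step 8: flows [0->1,0->2] -> levels [5 6 6]
  -> period-2 cycle (repeats step 6); tank 0 never drops to <=4
Tank 0 never reaches <=4 within 15 steps

Answer: -1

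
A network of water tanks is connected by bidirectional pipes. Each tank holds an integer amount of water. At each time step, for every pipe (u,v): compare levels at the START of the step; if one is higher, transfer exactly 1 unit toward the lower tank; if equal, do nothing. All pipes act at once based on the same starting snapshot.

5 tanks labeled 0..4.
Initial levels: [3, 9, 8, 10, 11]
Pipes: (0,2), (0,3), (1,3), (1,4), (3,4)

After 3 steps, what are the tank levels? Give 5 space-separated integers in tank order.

Step 1: flows [2->0,3->0,3->1,4->1,4->3] -> levels [5 11 7 9 9]
Step 2: flows [2->0,3->0,1->3,1->4,3=4] -> levels [7 9 6 9 10]
Step 3: flows [0->2,3->0,1=3,4->1,4->3] -> levels [7 10 7 9 8]

Answer: 7 10 7 9 8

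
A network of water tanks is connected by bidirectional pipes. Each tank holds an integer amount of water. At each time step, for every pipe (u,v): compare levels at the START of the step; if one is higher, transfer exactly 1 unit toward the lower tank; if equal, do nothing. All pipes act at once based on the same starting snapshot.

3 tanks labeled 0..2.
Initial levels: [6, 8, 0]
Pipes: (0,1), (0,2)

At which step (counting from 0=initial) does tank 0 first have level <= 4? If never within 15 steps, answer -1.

Answer: 5

Derivation:
Step 1: flows [1->0,0->2] -> levels [6 7 1]
Step 2: flows [1->0,0->2] -> levels [6 6 2]
Step 3: flows [0=1,0->2] -> levels [5 6 3]
Step 4: flows [1->0,0->2] -> levels [5 5 4]
Step 5: flows [0=1,0->2] -> levels [4 5 5]
Tank 0 first reaches <=4 at step 5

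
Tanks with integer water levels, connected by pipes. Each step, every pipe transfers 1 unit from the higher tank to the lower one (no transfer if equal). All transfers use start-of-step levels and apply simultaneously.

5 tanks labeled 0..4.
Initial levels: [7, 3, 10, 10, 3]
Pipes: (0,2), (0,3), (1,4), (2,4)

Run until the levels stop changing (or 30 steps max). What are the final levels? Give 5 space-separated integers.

Answer: 6 6 8 8 5

Derivation:
Step 1: flows [2->0,3->0,1=4,2->4] -> levels [9 3 8 9 4]
Step 2: flows [0->2,0=3,4->1,2->4] -> levels [8 4 8 9 4]
Step 3: flows [0=2,3->0,1=4,2->4] -> levels [9 4 7 8 5]
Step 4: flows [0->2,0->3,4->1,2->4] -> levels [7 5 7 9 5]
Step 5: flows [0=2,3->0,1=4,2->4] -> levels [8 5 6 8 6]
Step 6: flows [0->2,0=3,4->1,2=4] -> levels [7 6 7 8 5]
Step 7: flows [0=2,3->0,1->4,2->4] -> levels [8 5 6 7 7]
Step 8: flows [0->2,0->3,4->1,4->2] -> levels [6 6 8 8 5]
Step 9: flows [2->0,3->0,1->4,2->4] -> levels [8 5 6 7 7]
  -> period-2 cycle: step 9 state = step 7 state; never stabilizes
  -> state at step 30: (30-7) mod 2 = 1, same as step 8 -> [6 6 8 8 5]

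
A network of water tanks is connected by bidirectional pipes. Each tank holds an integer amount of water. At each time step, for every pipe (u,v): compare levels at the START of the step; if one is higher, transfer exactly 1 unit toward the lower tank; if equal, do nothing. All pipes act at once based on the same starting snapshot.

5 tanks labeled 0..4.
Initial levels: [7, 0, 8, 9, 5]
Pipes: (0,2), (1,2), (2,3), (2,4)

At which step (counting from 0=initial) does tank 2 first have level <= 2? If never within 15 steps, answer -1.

Step 1: flows [2->0,2->1,3->2,2->4] -> levels [8 1 6 8 6]
Step 2: flows [0->2,2->1,3->2,2=4] -> levels [7 2 7 7 6]
Step 3: flows [0=2,2->1,2=3,2->4] -> levels [7 3 5 7 7]
Step 4: flows [0->2,2->1,3->2,4->2] -> levels [6 4 7 6 6]
Step 5: flows [2->0,2->1,2->3,2->4] -> levels [7 5 3 7 7]
Step 6: flows [0->2,1->2,3->2,4->2] -> levels [6 4 7 6 6]
  -> period-2 cycle (repeats step 4); tank 2 never drops to <=2
Tank 2 never reaches <=2 within 15 steps

Answer: -1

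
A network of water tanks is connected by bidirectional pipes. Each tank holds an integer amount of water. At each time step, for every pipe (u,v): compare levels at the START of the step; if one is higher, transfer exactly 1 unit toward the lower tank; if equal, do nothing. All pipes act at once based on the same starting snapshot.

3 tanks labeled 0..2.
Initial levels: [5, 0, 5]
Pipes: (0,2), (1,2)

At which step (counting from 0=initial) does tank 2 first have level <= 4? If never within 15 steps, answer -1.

Step 1: flows [0=2,2->1] -> levels [5 1 4]
Tank 2 first reaches <=4 at step 1

Answer: 1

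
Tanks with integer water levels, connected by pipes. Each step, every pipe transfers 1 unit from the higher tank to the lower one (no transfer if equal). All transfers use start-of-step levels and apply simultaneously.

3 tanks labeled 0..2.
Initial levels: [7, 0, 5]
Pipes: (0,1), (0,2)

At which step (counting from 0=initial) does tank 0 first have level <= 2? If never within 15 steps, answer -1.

Step 1: flows [0->1,0->2] -> levels [5 1 6]
Step 2: flows [0->1,2->0] -> levels [5 2 5]
Step 3: flows [0->1,0=2] -> levels [4 3 5]
Step 4: flows [0->1,2->0] -> levels [4 4 4]
Step 5: flows [0=1,0=2] -> levels [4 4 4]
  -> stable; tank 0 stays at 4 > 2
Tank 0 never reaches <=2 within 15 steps

Answer: -1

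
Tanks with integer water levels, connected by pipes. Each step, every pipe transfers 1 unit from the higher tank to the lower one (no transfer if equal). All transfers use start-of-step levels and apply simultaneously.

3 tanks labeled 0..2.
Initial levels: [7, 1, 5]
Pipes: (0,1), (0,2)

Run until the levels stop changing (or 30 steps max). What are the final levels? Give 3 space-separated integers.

Step 1: flows [0->1,0->2] -> levels [5 2 6]
Step 2: flows [0->1,2->0] -> levels [5 3 5]
Step 3: flows [0->1,0=2] -> levels [4 4 5]
Step 4: flows [0=1,2->0] -> levels [5 4 4]
Step 5: flows [0->1,0->2] -> levels [3 5 5]
Step 6: flows [1->0,2->0] -> levels [5 4 4]
  -> period-2 cycle: step 6 state = step 4 state; never stabilizes
  -> state at step 30: (30-4) mod 2 = 0, same as step 4 -> [5 4 4]

Answer: 5 4 4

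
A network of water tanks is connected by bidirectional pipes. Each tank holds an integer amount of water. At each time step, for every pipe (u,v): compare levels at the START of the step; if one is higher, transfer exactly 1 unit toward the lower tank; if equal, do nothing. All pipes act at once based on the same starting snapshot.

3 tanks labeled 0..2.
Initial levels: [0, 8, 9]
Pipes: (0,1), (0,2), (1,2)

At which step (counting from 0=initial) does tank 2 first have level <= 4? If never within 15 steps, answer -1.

Step 1: flows [1->0,2->0,2->1] -> levels [2 8 7]
Step 2: flows [1->0,2->0,1->2] -> levels [4 6 7]
Step 3: flows [1->0,2->0,2->1] -> levels [6 6 5]
Step 4: flows [0=1,0->2,1->2] -> levels [5 5 7]
Step 5: flows [0=1,2->0,2->1] -> levels [6 6 5]
  -> period-2 cycle (repeats step 3); tank 2 never drops to <=4
Tank 2 never reaches <=4 within 15 steps

Answer: -1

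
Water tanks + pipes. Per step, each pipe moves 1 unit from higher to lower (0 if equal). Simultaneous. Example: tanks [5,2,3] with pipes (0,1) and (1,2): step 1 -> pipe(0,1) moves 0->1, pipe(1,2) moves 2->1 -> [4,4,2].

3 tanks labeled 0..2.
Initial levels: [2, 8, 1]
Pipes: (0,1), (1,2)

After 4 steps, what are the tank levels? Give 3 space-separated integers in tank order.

Answer: 3 5 3

Derivation:
Step 1: flows [1->0,1->2] -> levels [3 6 2]
Step 2: flows [1->0,1->2] -> levels [4 4 3]
Step 3: flows [0=1,1->2] -> levels [4 3 4]
Step 4: flows [0->1,2->1] -> levels [3 5 3]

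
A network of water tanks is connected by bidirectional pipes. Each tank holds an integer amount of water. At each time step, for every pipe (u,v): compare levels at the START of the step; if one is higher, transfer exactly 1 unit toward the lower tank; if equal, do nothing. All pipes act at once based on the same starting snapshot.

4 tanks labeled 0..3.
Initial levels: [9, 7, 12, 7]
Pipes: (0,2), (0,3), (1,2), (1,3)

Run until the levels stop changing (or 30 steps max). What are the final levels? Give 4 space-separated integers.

Answer: 10 10 8 7

Derivation:
Step 1: flows [2->0,0->3,2->1,1=3] -> levels [9 8 10 8]
Step 2: flows [2->0,0->3,2->1,1=3] -> levels [9 9 8 9]
Step 3: flows [0->2,0=3,1->2,1=3] -> levels [8 8 10 9]
Step 4: flows [2->0,3->0,2->1,3->1] -> levels [10 10 8 7]
Step 5: flows [0->2,0->3,1->2,1->3] -> levels [8 8 10 9]
  -> period-2 cycle: step 5 state = step 3 state; never stabilizes
  -> state at step 30: (30-3) mod 2 = 1, same as step 4 -> [10 10 8 7]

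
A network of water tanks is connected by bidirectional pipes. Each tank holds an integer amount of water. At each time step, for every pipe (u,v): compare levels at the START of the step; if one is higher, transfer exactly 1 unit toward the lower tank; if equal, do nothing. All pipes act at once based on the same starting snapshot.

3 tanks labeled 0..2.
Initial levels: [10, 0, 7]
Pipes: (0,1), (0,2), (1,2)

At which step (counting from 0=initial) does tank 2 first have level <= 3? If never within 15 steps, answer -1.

Step 1: flows [0->1,0->2,2->1] -> levels [8 2 7]
Step 2: flows [0->1,0->2,2->1] -> levels [6 4 7]
Step 3: flows [0->1,2->0,2->1] -> levels [6 6 5]
Step 4: flows [0=1,0->2,1->2] -> levels [5 5 7]
Step 5: flows [0=1,2->0,2->1] -> levels [6 6 5]
  -> period-2 cycle (repeats step 3); tank 2 never drops to <=3
Tank 2 never reaches <=3 within 15 steps

Answer: -1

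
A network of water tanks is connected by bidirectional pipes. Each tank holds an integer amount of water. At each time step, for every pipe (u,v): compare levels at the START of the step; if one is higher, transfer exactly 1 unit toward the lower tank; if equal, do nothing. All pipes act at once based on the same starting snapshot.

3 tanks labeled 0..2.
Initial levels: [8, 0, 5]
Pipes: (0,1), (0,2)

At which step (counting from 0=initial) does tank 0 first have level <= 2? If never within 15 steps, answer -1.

Answer: -1

Derivation:
Step 1: flows [0->1,0->2] -> levels [6 1 6]
Step 2: flows [0->1,0=2] -> levels [5 2 6]
Step 3: flows [0->1,2->0] -> levels [5 3 5]
Step 4: flows [0->1,0=2] -> levels [4 4 5]
Step 5: flows [0=1,2->0] -> levels [5 4 4]
Step 6: flows [0->1,0->2] -> levels [3 5 5]
Step 7: flows [1->0,2->0] -> levels [5 4 4]
  -> period-2 cycle (repeats step 5); tank 0 never drops to <=2
Tank 0 never reaches <=2 within 15 steps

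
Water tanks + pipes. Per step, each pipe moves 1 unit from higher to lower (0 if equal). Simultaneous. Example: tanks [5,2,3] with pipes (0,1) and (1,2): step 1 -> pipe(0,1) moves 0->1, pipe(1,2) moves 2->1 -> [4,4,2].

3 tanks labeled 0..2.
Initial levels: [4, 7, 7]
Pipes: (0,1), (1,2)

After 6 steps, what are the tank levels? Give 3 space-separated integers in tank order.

Step 1: flows [1->0,1=2] -> levels [5 6 7]
Step 2: flows [1->0,2->1] -> levels [6 6 6]
Step 3: flows [0=1,1=2] -> levels [6 6 6]
  -> stable; steps 4..6 unchanged -> [6 6 6]

Answer: 6 6 6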